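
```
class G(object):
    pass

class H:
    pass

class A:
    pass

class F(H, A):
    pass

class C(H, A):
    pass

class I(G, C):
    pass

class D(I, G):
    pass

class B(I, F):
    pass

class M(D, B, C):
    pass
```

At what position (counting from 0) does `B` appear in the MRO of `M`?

L[M] = M + merge(L[D], L[B], L[C], [D B C])
  take D:  [D I G C H A object] + [B I G C F H A object] + [C H A object] + [D B C]
  take B:  [I G C H A object] + [B I G C F H A object] + [C H A object] + [B C]
  take I:  [I G C H A object] + [I G C F H A object] + [C H A object] + [C]
  take G:  [G C H A object] + [G C F H A object] + [C H A object] + [C]
  take C:  [C H A object] + [C F H A object] + [C H A object] + [C]
  take F:  [H A object] + [F H A object] + [H A object]
  take H:  [H A object] + [H A object] + [H A object]
  take A:  [A object] + [A object] + [A object]
  take object:  [object] + [object] + [object]
MRO: M D B I G C F H A object
B sits at index 2.

2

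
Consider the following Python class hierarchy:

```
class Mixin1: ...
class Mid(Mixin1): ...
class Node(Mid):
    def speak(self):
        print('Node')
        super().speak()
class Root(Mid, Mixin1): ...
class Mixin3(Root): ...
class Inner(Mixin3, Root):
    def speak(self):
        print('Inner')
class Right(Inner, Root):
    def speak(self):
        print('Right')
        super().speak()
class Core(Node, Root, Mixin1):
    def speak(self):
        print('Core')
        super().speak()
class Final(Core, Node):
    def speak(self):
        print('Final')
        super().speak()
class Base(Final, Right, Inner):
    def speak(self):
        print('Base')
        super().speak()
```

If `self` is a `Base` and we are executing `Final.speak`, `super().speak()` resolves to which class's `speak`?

L[Base] = Base + merge(L[Final], L[Right], L[Inner], [Final Right Inner])
  take Final:  [Final Core Node Root Mid Mixin1 object] + [Right Inner Mixin3 Root Mid Mixin1 object] + [Inner Mixin3 Root Mid Mixin1 object] + [Final Right Inner]
  take Core:  [Core Node Root Mid Mixin1 object] + [Right Inner Mixin3 Root Mid Mixin1 object] + [Inner Mixin3 Root Mid Mixin1 object] + [Right Inner]
  take Node:  [Node Root Mid Mixin1 object] + [Right Inner Mixin3 Root Mid Mixin1 object] + [Inner Mixin3 Root Mid Mixin1 object] + [Right Inner]
  take Right:  [Root Mid Mixin1 object] + [Right Inner Mixin3 Root Mid Mixin1 object] + [Inner Mixin3 Root Mid Mixin1 object] + [Right Inner]
  take Inner:  [Root Mid Mixin1 object] + [Inner Mixin3 Root Mid Mixin1 object] + [Inner Mixin3 Root Mid Mixin1 object] + [Inner]
  take Mixin3:  [Root Mid Mixin1 object] + [Mixin3 Root Mid Mixin1 object] + [Mixin3 Root Mid Mixin1 object]
  take Root:  [Root Mid Mixin1 object] + [Root Mid Mixin1 object] + [Root Mid Mixin1 object]
  take Mid:  [Mid Mixin1 object] + [Mid Mixin1 object] + [Mid Mixin1 object]
  take Mixin1:  [Mixin1 object] + [Mixin1 object] + [Mixin1 object]
  take object:  [object] + [object] + [object]
MRO: Base Final Core Node Right Inner Mixin3 Root Mid Mixin1 object
super() in Final.speak on a Base instance goes to the class after Final in Base's MRO: Core.

Core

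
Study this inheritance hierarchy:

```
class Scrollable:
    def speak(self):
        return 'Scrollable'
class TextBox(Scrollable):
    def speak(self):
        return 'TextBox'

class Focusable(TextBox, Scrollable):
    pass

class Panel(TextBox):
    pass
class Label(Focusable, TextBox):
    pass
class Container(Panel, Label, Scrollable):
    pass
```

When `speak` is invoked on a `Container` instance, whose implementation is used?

TextBox

L[Container] = Container + merge(L[Panel], L[Label], L[Scrollable], [Panel Label Scrollable])
  take Panel:  [Panel TextBox Scrollable object] + [Label Focusable TextBox Scrollable object] + [Scrollable object] + [Panel Label Scrollable]
  take Label:  [TextBox Scrollable object] + [Label Focusable TextBox Scrollable object] + [Scrollable object] + [Label Scrollable]
  take Focusable:  [TextBox Scrollable object] + [Focusable TextBox Scrollable object] + [Scrollable object] + [Scrollable]
  take TextBox:  [TextBox Scrollable object] + [TextBox Scrollable object] + [Scrollable object] + [Scrollable]
  take Scrollable:  [Scrollable object] + [Scrollable object] + [Scrollable object] + [Scrollable]
  take object:  [object] + [object] + [object]
MRO: Container Panel Label Focusable TextBox Scrollable object
speak is defined in: Scrollable, TextBox. First along the MRO is TextBox.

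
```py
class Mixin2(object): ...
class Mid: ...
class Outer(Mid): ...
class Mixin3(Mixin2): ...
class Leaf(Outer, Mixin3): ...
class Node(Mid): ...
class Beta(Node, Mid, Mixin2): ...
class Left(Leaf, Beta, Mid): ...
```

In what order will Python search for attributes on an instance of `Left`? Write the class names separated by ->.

Left -> Leaf -> Outer -> Beta -> Node -> Mid -> Mixin3 -> Mixin2 -> object

L[Left] = Left + merge(L[Leaf], L[Beta], L[Mid], [Leaf Beta Mid])
  take Leaf:  [Leaf Outer Mid Mixin3 Mixin2 object] + [Beta Node Mid Mixin2 object] + [Mid object] + [Leaf Beta Mid]
  take Outer:  [Outer Mid Mixin3 Mixin2 object] + [Beta Node Mid Mixin2 object] + [Mid object] + [Beta Mid]
  take Beta:  [Mid Mixin3 Mixin2 object] + [Beta Node Mid Mixin2 object] + [Mid object] + [Beta Mid]
  take Node:  [Mid Mixin3 Mixin2 object] + [Node Mid Mixin2 object] + [Mid object] + [Mid]
  take Mid:  [Mid Mixin3 Mixin2 object] + [Mid Mixin2 object] + [Mid object] + [Mid]
  take Mixin3:  [Mixin3 Mixin2 object] + [Mixin2 object] + [object]
  take Mixin2:  [Mixin2 object] + [Mixin2 object] + [object]
  take object:  [object] + [object] + [object]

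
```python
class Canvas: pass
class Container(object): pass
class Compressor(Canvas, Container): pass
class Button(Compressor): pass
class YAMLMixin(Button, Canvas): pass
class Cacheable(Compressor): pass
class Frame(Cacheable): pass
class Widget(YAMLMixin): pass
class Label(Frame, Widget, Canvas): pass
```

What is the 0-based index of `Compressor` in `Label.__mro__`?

6

L[Label] = Label + merge(L[Frame], L[Widget], L[Canvas], [Frame Widget Canvas])
  take Frame:  [Frame Cacheable Compressor Canvas Container object] + [Widget YAMLMixin Button Compressor Canvas Container object] + [Canvas object] + [Frame Widget Canvas]
  take Cacheable:  [Cacheable Compressor Canvas Container object] + [Widget YAMLMixin Button Compressor Canvas Container object] + [Canvas object] + [Widget Canvas]
  take Widget:  [Compressor Canvas Container object] + [Widget YAMLMixin Button Compressor Canvas Container object] + [Canvas object] + [Widget Canvas]
  take YAMLMixin:  [Compressor Canvas Container object] + [YAMLMixin Button Compressor Canvas Container object] + [Canvas object] + [Canvas]
  take Button:  [Compressor Canvas Container object] + [Button Compressor Canvas Container object] + [Canvas object] + [Canvas]
  take Compressor:  [Compressor Canvas Container object] + [Compressor Canvas Container object] + [Canvas object] + [Canvas]
  take Canvas:  [Canvas Container object] + [Canvas Container object] + [Canvas object] + [Canvas]
  take Container:  [Container object] + [Container object] + [object]
  take object:  [object] + [object] + [object]
MRO: Label Frame Cacheable Widget YAMLMixin Button Compressor Canvas Container object
Compressor sits at index 6.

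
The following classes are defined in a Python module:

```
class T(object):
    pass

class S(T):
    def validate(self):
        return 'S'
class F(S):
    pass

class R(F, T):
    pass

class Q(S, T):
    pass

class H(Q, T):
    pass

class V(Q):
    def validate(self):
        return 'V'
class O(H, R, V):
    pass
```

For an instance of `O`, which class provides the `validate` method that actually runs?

V

L[O] = O + merge(L[H], L[R], L[V], [H R V])
  take H:  [H Q S T object] + [R F S T object] + [V Q S T object] + [H R V]
  take R:  [Q S T object] + [R F S T object] + [V Q S T object] + [R V]
  take F:  [Q S T object] + [F S T object] + [V Q S T object] + [V]
  take V:  [Q S T object] + [S T object] + [V Q S T object] + [V]
  take Q:  [Q S T object] + [S T object] + [Q S T object]
  take S:  [S T object] + [S T object] + [S T object]
  take T:  [T object] + [T object] + [T object]
  take object:  [object] + [object] + [object]
MRO: O H R F V Q S T object
validate is defined in: S, V. First along the MRO is V.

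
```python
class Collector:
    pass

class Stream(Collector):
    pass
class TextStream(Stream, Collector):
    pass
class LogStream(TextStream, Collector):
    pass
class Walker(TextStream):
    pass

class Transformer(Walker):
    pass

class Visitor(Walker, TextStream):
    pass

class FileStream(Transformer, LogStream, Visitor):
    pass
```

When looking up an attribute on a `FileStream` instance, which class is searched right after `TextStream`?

Stream

L[FileStream] = FileStream + merge(L[Transformer], L[LogStream], L[Visitor], [Transformer LogStream Visitor])
  take Transformer:  [Transformer Walker TextStream Stream Collector object] + [LogStream TextStream Stream Collector object] + [Visitor Walker TextStream Stream Collector object] + [Transformer LogStream Visitor]
  take LogStream:  [Walker TextStream Stream Collector object] + [LogStream TextStream Stream Collector object] + [Visitor Walker TextStream Stream Collector object] + [LogStream Visitor]
  take Visitor:  [Walker TextStream Stream Collector object] + [TextStream Stream Collector object] + [Visitor Walker TextStream Stream Collector object] + [Visitor]
  take Walker:  [Walker TextStream Stream Collector object] + [TextStream Stream Collector object] + [Walker TextStream Stream Collector object]
  take TextStream:  [TextStream Stream Collector object] + [TextStream Stream Collector object] + [TextStream Stream Collector object]
  take Stream:  [Stream Collector object] + [Stream Collector object] + [Stream Collector object]
  take Collector:  [Collector object] + [Collector object] + [Collector object]
  take object:  [object] + [object] + [object]
MRO: FileStream Transformer LogStream Visitor Walker TextStream Stream Collector object
TextStream is at position 5; next is Stream.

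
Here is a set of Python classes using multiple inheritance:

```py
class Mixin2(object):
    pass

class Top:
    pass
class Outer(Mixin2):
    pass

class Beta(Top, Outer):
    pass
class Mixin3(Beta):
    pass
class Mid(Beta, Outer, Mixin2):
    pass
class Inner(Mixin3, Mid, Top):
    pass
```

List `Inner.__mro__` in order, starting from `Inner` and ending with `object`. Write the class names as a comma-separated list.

L[Inner] = Inner + merge(L[Mixin3], L[Mid], L[Top], [Mixin3 Mid Top])
  take Mixin3:  [Mixin3 Beta Top Outer Mixin2 object] + [Mid Beta Top Outer Mixin2 object] + [Top object] + [Mixin3 Mid Top]
  take Mid:  [Beta Top Outer Mixin2 object] + [Mid Beta Top Outer Mixin2 object] + [Top object] + [Mid Top]
  take Beta:  [Beta Top Outer Mixin2 object] + [Beta Top Outer Mixin2 object] + [Top object] + [Top]
  take Top:  [Top Outer Mixin2 object] + [Top Outer Mixin2 object] + [Top object] + [Top]
  take Outer:  [Outer Mixin2 object] + [Outer Mixin2 object] + [object]
  take Mixin2:  [Mixin2 object] + [Mixin2 object] + [object]
  take object:  [object] + [object] + [object]

Inner, Mixin3, Mid, Beta, Top, Outer, Mixin2, object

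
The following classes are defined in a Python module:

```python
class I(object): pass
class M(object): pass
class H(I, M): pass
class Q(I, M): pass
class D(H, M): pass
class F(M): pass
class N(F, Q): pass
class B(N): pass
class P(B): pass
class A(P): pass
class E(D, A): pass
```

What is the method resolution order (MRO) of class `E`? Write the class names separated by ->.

L[E] = E + merge(L[D], L[A], [D A])
  take D:  [D H I M object] + [A P B N F Q I M object] + [D A]
  take H:  [H I M object] + [A P B N F Q I M object] + [A]
  take A:  [I M object] + [A P B N F Q I M object] + [A]
  take P:  [I M object] + [P B N F Q I M object]
  take B:  [I M object] + [B N F Q I M object]
  take N:  [I M object] + [N F Q I M object]
  take F:  [I M object] + [F Q I M object]
  take Q:  [I M object] + [Q I M object]
  take I:  [I M object] + [I M object]
  take M:  [M object] + [M object]
  take object:  [object] + [object]

E -> D -> H -> A -> P -> B -> N -> F -> Q -> I -> M -> object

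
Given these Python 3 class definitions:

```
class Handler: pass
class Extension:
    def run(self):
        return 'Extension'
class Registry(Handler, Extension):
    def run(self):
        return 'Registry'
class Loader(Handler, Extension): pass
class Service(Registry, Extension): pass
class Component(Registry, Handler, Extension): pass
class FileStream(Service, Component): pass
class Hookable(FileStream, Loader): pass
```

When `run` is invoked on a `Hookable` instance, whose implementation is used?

Registry

L[Hookable] = Hookable + merge(L[FileStream], L[Loader], [FileStream Loader])
  take FileStream:  [FileStream Service Component Registry Handler Extension object] + [Loader Handler Extension object] + [FileStream Loader]
  take Service:  [Service Component Registry Handler Extension object] + [Loader Handler Extension object] + [Loader]
  take Component:  [Component Registry Handler Extension object] + [Loader Handler Extension object] + [Loader]
  take Registry:  [Registry Handler Extension object] + [Loader Handler Extension object] + [Loader]
  take Loader:  [Handler Extension object] + [Loader Handler Extension object] + [Loader]
  take Handler:  [Handler Extension object] + [Handler Extension object]
  take Extension:  [Extension object] + [Extension object]
  take object:  [object] + [object]
MRO: Hookable FileStream Service Component Registry Loader Handler Extension object
run is defined in: Extension, Registry. First along the MRO is Registry.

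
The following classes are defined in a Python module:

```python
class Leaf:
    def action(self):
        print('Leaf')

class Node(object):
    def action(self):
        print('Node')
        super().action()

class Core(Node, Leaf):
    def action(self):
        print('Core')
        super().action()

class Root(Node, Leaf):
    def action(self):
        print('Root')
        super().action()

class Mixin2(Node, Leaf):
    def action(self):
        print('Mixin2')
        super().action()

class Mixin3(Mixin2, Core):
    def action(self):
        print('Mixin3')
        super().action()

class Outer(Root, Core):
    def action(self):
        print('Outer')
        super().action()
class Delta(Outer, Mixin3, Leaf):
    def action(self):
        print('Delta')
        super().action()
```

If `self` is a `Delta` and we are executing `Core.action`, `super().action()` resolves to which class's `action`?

Node

L[Delta] = Delta + merge(L[Outer], L[Mixin3], L[Leaf], [Outer Mixin3 Leaf])
  take Outer:  [Outer Root Core Node Leaf object] + [Mixin3 Mixin2 Core Node Leaf object] + [Leaf object] + [Outer Mixin3 Leaf]
  take Root:  [Root Core Node Leaf object] + [Mixin3 Mixin2 Core Node Leaf object] + [Leaf object] + [Mixin3 Leaf]
  take Mixin3:  [Core Node Leaf object] + [Mixin3 Mixin2 Core Node Leaf object] + [Leaf object] + [Mixin3 Leaf]
  take Mixin2:  [Core Node Leaf object] + [Mixin2 Core Node Leaf object] + [Leaf object] + [Leaf]
  take Core:  [Core Node Leaf object] + [Core Node Leaf object] + [Leaf object] + [Leaf]
  take Node:  [Node Leaf object] + [Node Leaf object] + [Leaf object] + [Leaf]
  take Leaf:  [Leaf object] + [Leaf object] + [Leaf object] + [Leaf]
  take object:  [object] + [object] + [object]
MRO: Delta Outer Root Mixin3 Mixin2 Core Node Leaf object
super() in Core.action on a Delta instance goes to the class after Core in Delta's MRO: Node.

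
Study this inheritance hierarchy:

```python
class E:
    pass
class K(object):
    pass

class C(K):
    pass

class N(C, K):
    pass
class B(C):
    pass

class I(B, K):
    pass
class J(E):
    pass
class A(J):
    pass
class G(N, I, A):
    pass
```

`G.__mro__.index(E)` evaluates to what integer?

L[G] = G + merge(L[N], L[I], L[A], [N I A])
  take N:  [N C K object] + [I B C K object] + [A J E object] + [N I A]
  take I:  [C K object] + [I B C K object] + [A J E object] + [I A]
  take B:  [C K object] + [B C K object] + [A J E object] + [A]
  take C:  [C K object] + [C K object] + [A J E object] + [A]
  take K:  [K object] + [K object] + [A J E object] + [A]
  take A:  [object] + [object] + [A J E object] + [A]
  take J:  [object] + [object] + [J E object]
  take E:  [object] + [object] + [E object]
  take object:  [object] + [object] + [object]
MRO: G N I B C K A J E object
E sits at index 8.

8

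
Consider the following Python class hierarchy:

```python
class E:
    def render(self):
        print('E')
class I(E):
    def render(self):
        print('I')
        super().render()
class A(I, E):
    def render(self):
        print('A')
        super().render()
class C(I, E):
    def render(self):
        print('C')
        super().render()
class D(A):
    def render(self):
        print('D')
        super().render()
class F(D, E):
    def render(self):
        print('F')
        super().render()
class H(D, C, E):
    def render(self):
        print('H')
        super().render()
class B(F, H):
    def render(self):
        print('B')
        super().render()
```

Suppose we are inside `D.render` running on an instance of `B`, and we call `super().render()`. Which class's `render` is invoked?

A

L[B] = B + merge(L[F], L[H], [F H])
  take F:  [F D A I E object] + [H D A C I E object] + [F H]
  take H:  [D A I E object] + [H D A C I E object] + [H]
  take D:  [D A I E object] + [D A C I E object]
  take A:  [A I E object] + [A C I E object]
  take C:  [I E object] + [C I E object]
  take I:  [I E object] + [I E object]
  take E:  [E object] + [E object]
  take object:  [object] + [object]
MRO: B F H D A C I E object
super() in D.render on a B instance goes to the class after D in B's MRO: A.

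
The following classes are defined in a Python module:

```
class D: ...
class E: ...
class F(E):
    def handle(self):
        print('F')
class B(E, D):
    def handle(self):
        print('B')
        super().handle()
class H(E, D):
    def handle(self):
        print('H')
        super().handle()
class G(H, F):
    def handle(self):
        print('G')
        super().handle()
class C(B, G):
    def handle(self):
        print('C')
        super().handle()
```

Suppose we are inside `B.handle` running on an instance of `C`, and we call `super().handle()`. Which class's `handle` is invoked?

G

L[C] = C + merge(L[B], L[G], [B G])
  take B:  [B E D object] + [G H F E D object] + [B G]
  take G:  [E D object] + [G H F E D object] + [G]
  take H:  [E D object] + [H F E D object]
  take F:  [E D object] + [F E D object]
  take E:  [E D object] + [E D object]
  take D:  [D object] + [D object]
  take object:  [object] + [object]
MRO: C B G H F E D object
super() in B.handle on a C instance goes to the class after B in C's MRO: G.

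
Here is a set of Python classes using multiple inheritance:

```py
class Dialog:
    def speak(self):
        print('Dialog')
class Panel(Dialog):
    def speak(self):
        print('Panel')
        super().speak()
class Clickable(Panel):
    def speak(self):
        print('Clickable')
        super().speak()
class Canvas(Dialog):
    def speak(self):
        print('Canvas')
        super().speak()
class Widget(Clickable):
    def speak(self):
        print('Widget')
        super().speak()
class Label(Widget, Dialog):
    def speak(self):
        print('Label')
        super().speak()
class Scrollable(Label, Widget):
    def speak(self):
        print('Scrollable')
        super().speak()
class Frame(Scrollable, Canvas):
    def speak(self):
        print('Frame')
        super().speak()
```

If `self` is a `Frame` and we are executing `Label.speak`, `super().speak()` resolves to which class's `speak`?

L[Frame] = Frame + merge(L[Scrollable], L[Canvas], [Scrollable Canvas])
  take Scrollable:  [Scrollable Label Widget Clickable Panel Dialog object] + [Canvas Dialog object] + [Scrollable Canvas]
  take Label:  [Label Widget Clickable Panel Dialog object] + [Canvas Dialog object] + [Canvas]
  take Widget:  [Widget Clickable Panel Dialog object] + [Canvas Dialog object] + [Canvas]
  take Clickable:  [Clickable Panel Dialog object] + [Canvas Dialog object] + [Canvas]
  take Panel:  [Panel Dialog object] + [Canvas Dialog object] + [Canvas]
  take Canvas:  [Dialog object] + [Canvas Dialog object] + [Canvas]
  take Dialog:  [Dialog object] + [Dialog object]
  take object:  [object] + [object]
MRO: Frame Scrollable Label Widget Clickable Panel Canvas Dialog object
super() in Label.speak on a Frame instance goes to the class after Label in Frame's MRO: Widget.

Widget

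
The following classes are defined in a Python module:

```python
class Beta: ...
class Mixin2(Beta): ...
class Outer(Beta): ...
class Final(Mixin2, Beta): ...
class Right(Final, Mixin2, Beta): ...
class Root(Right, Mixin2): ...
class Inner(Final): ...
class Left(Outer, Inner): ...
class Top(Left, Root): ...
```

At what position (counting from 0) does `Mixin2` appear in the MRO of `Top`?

L[Top] = Top + merge(L[Left], L[Root], [Left Root])
  take Left:  [Left Outer Inner Final Mixin2 Beta object] + [Root Right Final Mixin2 Beta object] + [Left Root]
  take Outer:  [Outer Inner Final Mixin2 Beta object] + [Root Right Final Mixin2 Beta object] + [Root]
  take Inner:  [Inner Final Mixin2 Beta object] + [Root Right Final Mixin2 Beta object] + [Root]
  take Root:  [Final Mixin2 Beta object] + [Root Right Final Mixin2 Beta object] + [Root]
  take Right:  [Final Mixin2 Beta object] + [Right Final Mixin2 Beta object]
  take Final:  [Final Mixin2 Beta object] + [Final Mixin2 Beta object]
  take Mixin2:  [Mixin2 Beta object] + [Mixin2 Beta object]
  take Beta:  [Beta object] + [Beta object]
  take object:  [object] + [object]
MRO: Top Left Outer Inner Root Right Final Mixin2 Beta object
Mixin2 sits at index 7.

7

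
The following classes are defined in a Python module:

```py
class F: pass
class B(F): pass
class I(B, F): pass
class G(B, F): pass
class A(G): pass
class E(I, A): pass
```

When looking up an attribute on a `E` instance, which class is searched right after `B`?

L[E] = E + merge(L[I], L[A], [I A])
  take I:  [I B F object] + [A G B F object] + [I A]
  take A:  [B F object] + [A G B F object] + [A]
  take G:  [B F object] + [G B F object]
  take B:  [B F object] + [B F object]
  take F:  [F object] + [F object]
  take object:  [object] + [object]
MRO: E I A G B F object
B is at position 4; next is F.

F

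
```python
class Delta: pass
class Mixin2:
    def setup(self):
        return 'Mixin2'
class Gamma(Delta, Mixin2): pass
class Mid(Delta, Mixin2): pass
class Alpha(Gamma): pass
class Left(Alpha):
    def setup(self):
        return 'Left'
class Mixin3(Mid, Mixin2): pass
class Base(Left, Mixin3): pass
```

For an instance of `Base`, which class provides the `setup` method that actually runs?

L[Base] = Base + merge(L[Left], L[Mixin3], [Left Mixin3])
  take Left:  [Left Alpha Gamma Delta Mixin2 object] + [Mixin3 Mid Delta Mixin2 object] + [Left Mixin3]
  take Alpha:  [Alpha Gamma Delta Mixin2 object] + [Mixin3 Mid Delta Mixin2 object] + [Mixin3]
  take Gamma:  [Gamma Delta Mixin2 object] + [Mixin3 Mid Delta Mixin2 object] + [Mixin3]
  take Mixin3:  [Delta Mixin2 object] + [Mixin3 Mid Delta Mixin2 object] + [Mixin3]
  take Mid:  [Delta Mixin2 object] + [Mid Delta Mixin2 object]
  take Delta:  [Delta Mixin2 object] + [Delta Mixin2 object]
  take Mixin2:  [Mixin2 object] + [Mixin2 object]
  take object:  [object] + [object]
MRO: Base Left Alpha Gamma Mixin3 Mid Delta Mixin2 object
setup is defined in: Left, Mixin2. First along the MRO is Left.

Left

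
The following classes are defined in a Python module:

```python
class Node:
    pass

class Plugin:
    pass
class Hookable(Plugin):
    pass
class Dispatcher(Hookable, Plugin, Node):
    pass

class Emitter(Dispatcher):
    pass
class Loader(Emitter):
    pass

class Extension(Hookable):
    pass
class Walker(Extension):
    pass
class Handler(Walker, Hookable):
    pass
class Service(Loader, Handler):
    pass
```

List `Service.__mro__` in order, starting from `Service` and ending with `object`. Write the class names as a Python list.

[Service, Loader, Emitter, Dispatcher, Handler, Walker, Extension, Hookable, Plugin, Node, object]

L[Service] = Service + merge(L[Loader], L[Handler], [Loader Handler])
  take Loader:  [Loader Emitter Dispatcher Hookable Plugin Node object] + [Handler Walker Extension Hookable Plugin object] + [Loader Handler]
  take Emitter:  [Emitter Dispatcher Hookable Plugin Node object] + [Handler Walker Extension Hookable Plugin object] + [Handler]
  take Dispatcher:  [Dispatcher Hookable Plugin Node object] + [Handler Walker Extension Hookable Plugin object] + [Handler]
  take Handler:  [Hookable Plugin Node object] + [Handler Walker Extension Hookable Plugin object] + [Handler]
  take Walker:  [Hookable Plugin Node object] + [Walker Extension Hookable Plugin object]
  take Extension:  [Hookable Plugin Node object] + [Extension Hookable Plugin object]
  take Hookable:  [Hookable Plugin Node object] + [Hookable Plugin object]
  take Plugin:  [Plugin Node object] + [Plugin object]
  take Node:  [Node object] + [object]
  take object:  [object] + [object]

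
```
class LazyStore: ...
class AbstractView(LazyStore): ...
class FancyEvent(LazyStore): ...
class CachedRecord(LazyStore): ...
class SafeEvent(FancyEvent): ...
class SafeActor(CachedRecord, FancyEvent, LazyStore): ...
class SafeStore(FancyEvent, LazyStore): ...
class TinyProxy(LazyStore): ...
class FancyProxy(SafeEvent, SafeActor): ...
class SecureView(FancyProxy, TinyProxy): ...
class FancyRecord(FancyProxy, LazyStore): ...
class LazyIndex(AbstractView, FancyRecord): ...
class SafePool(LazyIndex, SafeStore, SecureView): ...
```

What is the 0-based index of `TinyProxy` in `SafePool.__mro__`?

11

L[SafePool] = SafePool + merge(L[LazyIndex], L[SafeStore], L[SecureView], [LazyIndex SafeStore SecureView])
  take LazyIndex:  [LazyIndex AbstractView FancyRecord FancyProxy SafeEvent SafeActor CachedRecord FancyEvent LazyStore object] + [SafeStore FancyEvent LazyStore object] + [SecureView FancyProxy SafeEvent SafeActor CachedRecord FancyEvent TinyProxy LazyStore object] + [LazyIndex SafeStore SecureView]
  take AbstractView:  [AbstractView FancyRecord FancyProxy SafeEvent SafeActor CachedRecord FancyEvent LazyStore object] + [SafeStore FancyEvent LazyStore object] + [SecureView FancyProxy SafeEvent SafeActor CachedRecord FancyEvent TinyProxy LazyStore object] + [SafeStore SecureView]
  take FancyRecord:  [FancyRecord FancyProxy SafeEvent SafeActor CachedRecord FancyEvent LazyStore object] + [SafeStore FancyEvent LazyStore object] + [SecureView FancyProxy SafeEvent SafeActor CachedRecord FancyEvent TinyProxy LazyStore object] + [SafeStore SecureView]
  take SafeStore:  [FancyProxy SafeEvent SafeActor CachedRecord FancyEvent LazyStore object] + [SafeStore FancyEvent LazyStore object] + [SecureView FancyProxy SafeEvent SafeActor CachedRecord FancyEvent TinyProxy LazyStore object] + [SafeStore SecureView]
  take SecureView:  [FancyProxy SafeEvent SafeActor CachedRecord FancyEvent LazyStore object] + [FancyEvent LazyStore object] + [SecureView FancyProxy SafeEvent SafeActor CachedRecord FancyEvent TinyProxy LazyStore object] + [SecureView]
  take FancyProxy:  [FancyProxy SafeEvent SafeActor CachedRecord FancyEvent LazyStore object] + [FancyEvent LazyStore object] + [FancyProxy SafeEvent SafeActor CachedRecord FancyEvent TinyProxy LazyStore object]
  take SafeEvent:  [SafeEvent SafeActor CachedRecord FancyEvent LazyStore object] + [FancyEvent LazyStore object] + [SafeEvent SafeActor CachedRecord FancyEvent TinyProxy LazyStore object]
  take SafeActor:  [SafeActor CachedRecord FancyEvent LazyStore object] + [FancyEvent LazyStore object] + [SafeActor CachedRecord FancyEvent TinyProxy LazyStore object]
  take CachedRecord:  [CachedRecord FancyEvent LazyStore object] + [FancyEvent LazyStore object] + [CachedRecord FancyEvent TinyProxy LazyStore object]
  take FancyEvent:  [FancyEvent LazyStore object] + [FancyEvent LazyStore object] + [FancyEvent TinyProxy LazyStore object]
  take TinyProxy:  [LazyStore object] + [LazyStore object] + [TinyProxy LazyStore object]
  take LazyStore:  [LazyStore object] + [LazyStore object] + [LazyStore object]
  take object:  [object] + [object] + [object]
MRO: SafePool LazyIndex AbstractView FancyRecord SafeStore SecureView FancyProxy SafeEvent SafeActor CachedRecord FancyEvent TinyProxy LazyStore object
TinyProxy sits at index 11.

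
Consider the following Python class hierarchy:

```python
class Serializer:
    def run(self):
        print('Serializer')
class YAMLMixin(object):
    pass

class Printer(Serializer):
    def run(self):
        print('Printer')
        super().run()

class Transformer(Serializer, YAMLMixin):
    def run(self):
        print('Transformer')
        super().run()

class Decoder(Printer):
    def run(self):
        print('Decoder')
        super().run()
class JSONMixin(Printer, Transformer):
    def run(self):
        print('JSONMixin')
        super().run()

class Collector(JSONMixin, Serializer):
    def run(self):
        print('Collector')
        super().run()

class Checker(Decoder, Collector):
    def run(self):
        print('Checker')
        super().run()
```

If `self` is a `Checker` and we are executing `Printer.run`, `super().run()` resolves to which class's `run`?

Transformer

L[Checker] = Checker + merge(L[Decoder], L[Collector], [Decoder Collector])
  take Decoder:  [Decoder Printer Serializer object] + [Collector JSONMixin Printer Transformer Serializer YAMLMixin object] + [Decoder Collector]
  take Collector:  [Printer Serializer object] + [Collector JSONMixin Printer Transformer Serializer YAMLMixin object] + [Collector]
  take JSONMixin:  [Printer Serializer object] + [JSONMixin Printer Transformer Serializer YAMLMixin object]
  take Printer:  [Printer Serializer object] + [Printer Transformer Serializer YAMLMixin object]
  take Transformer:  [Serializer object] + [Transformer Serializer YAMLMixin object]
  take Serializer:  [Serializer object] + [Serializer YAMLMixin object]
  take YAMLMixin:  [object] + [YAMLMixin object]
  take object:  [object] + [object]
MRO: Checker Decoder Collector JSONMixin Printer Transformer Serializer YAMLMixin object
super() in Printer.run on a Checker instance goes to the class after Printer in Checker's MRO: Transformer.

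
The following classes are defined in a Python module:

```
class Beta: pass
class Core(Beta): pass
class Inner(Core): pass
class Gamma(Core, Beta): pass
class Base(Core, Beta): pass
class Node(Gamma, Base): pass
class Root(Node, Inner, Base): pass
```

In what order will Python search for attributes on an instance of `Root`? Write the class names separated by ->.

Root -> Node -> Gamma -> Inner -> Base -> Core -> Beta -> object

L[Root] = Root + merge(L[Node], L[Inner], L[Base], [Node Inner Base])
  take Node:  [Node Gamma Base Core Beta object] + [Inner Core Beta object] + [Base Core Beta object] + [Node Inner Base]
  take Gamma:  [Gamma Base Core Beta object] + [Inner Core Beta object] + [Base Core Beta object] + [Inner Base]
  take Inner:  [Base Core Beta object] + [Inner Core Beta object] + [Base Core Beta object] + [Inner Base]
  take Base:  [Base Core Beta object] + [Core Beta object] + [Base Core Beta object] + [Base]
  take Core:  [Core Beta object] + [Core Beta object] + [Core Beta object]
  take Beta:  [Beta object] + [Beta object] + [Beta object]
  take object:  [object] + [object] + [object]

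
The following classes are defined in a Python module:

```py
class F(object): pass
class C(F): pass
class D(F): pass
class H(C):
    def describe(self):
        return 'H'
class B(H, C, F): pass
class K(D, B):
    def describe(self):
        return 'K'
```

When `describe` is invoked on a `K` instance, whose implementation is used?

L[K] = K + merge(L[D], L[B], [D B])
  take D:  [D F object] + [B H C F object] + [D B]
  take B:  [F object] + [B H C F object] + [B]
  take H:  [F object] + [H C F object]
  take C:  [F object] + [C F object]
  take F:  [F object] + [F object]
  take object:  [object] + [object]
MRO: K D B H C F object
describe is defined in: H, K. First along the MRO is K.

K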